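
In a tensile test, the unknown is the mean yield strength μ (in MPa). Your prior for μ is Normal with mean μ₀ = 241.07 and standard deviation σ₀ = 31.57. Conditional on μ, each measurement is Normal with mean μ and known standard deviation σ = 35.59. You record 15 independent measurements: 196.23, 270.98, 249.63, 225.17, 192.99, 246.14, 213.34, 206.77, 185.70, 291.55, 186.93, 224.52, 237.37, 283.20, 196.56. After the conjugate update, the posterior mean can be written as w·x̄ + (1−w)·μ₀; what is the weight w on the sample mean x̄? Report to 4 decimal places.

For Normal data with known variance σ², a Normal(μ₀, σ₀²) prior on μ is conjugate. Posterior precision = 1/σ₀² + n/σ²; posterior mean is the precision-weighted average of μ₀ and x̄.
σ₀² = 31.57² = 996.6649, σ² = 35.59² = 1266.6481. Prior precision 1/σ₀² = 1/996.6649; data precision n/σ² = 15/1266.6481.
w = (n/σ²)/(1/σ₀² + n/σ²) = n·σ₀²/(σ² + n·σ₀²) = 15·996.6649/(1266.6481 + 15·996.6649) = 14949.9735/16216.6216 = 0.9219.

0.9219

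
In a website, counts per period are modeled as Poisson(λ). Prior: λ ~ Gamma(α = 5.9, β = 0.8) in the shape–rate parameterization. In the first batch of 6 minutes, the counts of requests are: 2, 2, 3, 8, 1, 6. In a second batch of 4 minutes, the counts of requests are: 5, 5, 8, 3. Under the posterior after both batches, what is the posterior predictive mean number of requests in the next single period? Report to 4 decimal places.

4.5278

With a Gamma(shape α, rate β) prior, the Poisson likelihood is conjugate: the posterior is Gamma(α + ΣXᵢ, β + n).
Batch 1: sum of counts S = 22 over n = 6 minutes.
After batch 1: Gamma(α+S, β+n) = Gamma(5.9+22, 0.8+6) = Gamma(27.9, 6.8).
Batch 2: sum of counts S = 21 over n = 4 minutes.
After batch 2: Gamma(α+S, β+n) = Gamma(27.9+21, 6.8+4) = Gamma(48.9, 10.8).
The predictive distribution for one future period is NegBinom with mean α/β = 4.5278.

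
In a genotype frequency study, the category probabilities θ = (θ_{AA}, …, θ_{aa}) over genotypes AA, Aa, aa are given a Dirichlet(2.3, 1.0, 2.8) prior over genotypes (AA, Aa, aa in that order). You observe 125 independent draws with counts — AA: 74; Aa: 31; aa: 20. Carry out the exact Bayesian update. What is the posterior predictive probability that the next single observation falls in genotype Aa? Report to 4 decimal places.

The Dirichlet prior is conjugate to the Multinomial likelihood: each posterior αⱼ = prior αⱼ + observed count nⱼ.
Posterior concentration: (76.3, 32.0, 22.8), total = 131.1.
P(next = Aa | data) = α_{Aa}/Σα = 0.2441.

0.2441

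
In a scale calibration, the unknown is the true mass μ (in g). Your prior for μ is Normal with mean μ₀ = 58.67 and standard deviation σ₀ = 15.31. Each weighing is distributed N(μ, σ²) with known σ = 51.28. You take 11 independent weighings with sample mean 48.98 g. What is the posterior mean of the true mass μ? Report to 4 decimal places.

For Normal data with known variance σ², a Normal(μ₀, σ₀²) prior on μ is conjugate. Posterior precision = 1/σ₀² + n/σ²; posterior mean is the precision-weighted average of μ₀ and x̄.
n·x̄ = 11·48.98 = 538.78.
σ₀² = 15.31² = 234.3961, σ² = 51.28² = 2629.6384; σ² + n·σ₀² = 2629.6384 + 11·234.3961 = 5207.9955.
Posterior mean = (μ₀/σ₀² + n·x̄/σ²)/(1/σ₀² + n/σ²) = (σ²·μ₀ + σ₀²·n·x̄)/(σ² + n·σ₀²) = (2629.6384·58.67 + 234.3961·538.78)/5207.9955 = 280568.815686/5207.9955 = 53.8727.

53.8727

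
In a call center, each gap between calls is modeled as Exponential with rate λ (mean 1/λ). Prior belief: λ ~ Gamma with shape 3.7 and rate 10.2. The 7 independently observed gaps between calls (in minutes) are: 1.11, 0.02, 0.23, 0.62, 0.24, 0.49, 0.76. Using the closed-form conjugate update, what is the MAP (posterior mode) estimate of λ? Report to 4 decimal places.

0.7096

With a Gamma(shape α, rate β) prior on the exponential rate λ, the posterior after n observations with total T = Σxᵢ is Gamma(α+n, β+T).
Sum of observations T = 3.47 minutes; n = 7.
Posterior: Gamma(3.7+7, 10.2+3.47) = Gamma(10.7, 13.67).
Mode = (α−1)/β = 0.7096.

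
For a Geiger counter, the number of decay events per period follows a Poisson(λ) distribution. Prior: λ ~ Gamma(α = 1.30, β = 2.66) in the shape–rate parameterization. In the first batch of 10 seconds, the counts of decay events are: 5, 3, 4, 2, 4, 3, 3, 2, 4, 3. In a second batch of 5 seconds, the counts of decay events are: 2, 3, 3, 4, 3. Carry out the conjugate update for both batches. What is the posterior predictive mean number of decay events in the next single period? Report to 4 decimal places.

With a Gamma(shape α, rate β) prior, the Poisson likelihood is conjugate: the posterior is Gamma(α + ΣXᵢ, β + n).
Batch 1: sum of counts S = 33 over n = 10 seconds.
After batch 1: Gamma(α+S, β+n) = Gamma(1.30+33, 2.66+10) = Gamma(34.30, 12.66).
Batch 2: sum of counts S = 15 over n = 5 seconds.
After batch 2: Gamma(α+S, β+n) = Gamma(34.30+15, 12.66+5) = Gamma(49.30, 17.66).
The predictive distribution for one future period is NegBinom with mean α/β = 2.7916.

2.7916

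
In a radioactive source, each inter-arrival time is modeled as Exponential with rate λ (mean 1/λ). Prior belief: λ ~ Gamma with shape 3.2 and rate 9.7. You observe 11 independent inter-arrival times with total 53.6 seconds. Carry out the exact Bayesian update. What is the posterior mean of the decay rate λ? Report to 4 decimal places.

With a Gamma(shape α, rate β) prior on the exponential rate λ, the posterior after n observations with total T = Σxᵢ is Gamma(α+n, β+T).
Posterior: Gamma(3.2+11, 9.7+53.6) = Gamma(14.2, 63.3).
Posterior mean of λ = α/β = 14.2/63.3 = 0.2243.

0.2243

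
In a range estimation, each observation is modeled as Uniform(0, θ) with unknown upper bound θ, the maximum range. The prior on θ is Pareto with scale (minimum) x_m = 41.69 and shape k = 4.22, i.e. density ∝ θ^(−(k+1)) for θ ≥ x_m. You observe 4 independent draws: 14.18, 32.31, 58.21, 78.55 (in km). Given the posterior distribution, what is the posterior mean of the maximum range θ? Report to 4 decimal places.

A Pareto(scale x_m, shape k) prior on the upper bound θ of Uniform(0, θ) is conjugate: posterior is Pareto(max(x_m, max xᵢ), k + n).
Sample maximum = 78.55; prior scale x_m = 41.69 → posterior scale = max = 78.55.
Posterior shape = 4.22 + 4 = 8.22.
E[θ|data] = k·x_m/(k−1) = 8.22·78.55/7.22 = 89.4295.

89.4295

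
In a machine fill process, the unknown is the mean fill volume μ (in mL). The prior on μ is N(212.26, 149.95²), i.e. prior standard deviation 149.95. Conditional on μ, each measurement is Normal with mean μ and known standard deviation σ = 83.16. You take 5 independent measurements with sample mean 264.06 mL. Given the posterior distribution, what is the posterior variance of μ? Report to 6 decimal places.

For Normal data with known variance σ², a Normal(μ₀, σ₀²) prior on μ is conjugate. Posterior precision = 1/σ₀² + n/σ²; posterior mean is the precision-weighted average of μ₀ and x̄.
σ₀² = 149.95² = 22485.0025, σ² = 83.16² = 6915.5856; σ² + n·σ₀² = 6915.5856 + 5·22485.0025 = 119340.5981.
Posterior precision = 1/σ₀² + n/σ² = 1/22485.0025 + 5/6915.5856 = (σ² + n·σ₀²)/(σ₀²σ²) = 119340.5981/(22485.0025·6915.5856); posterior variance σₙ² = σ₀²σ²/(σ² + n·σ₀²) = 22485.0025·6915.5856/119340.5981 = 1302.967825.

1302.967825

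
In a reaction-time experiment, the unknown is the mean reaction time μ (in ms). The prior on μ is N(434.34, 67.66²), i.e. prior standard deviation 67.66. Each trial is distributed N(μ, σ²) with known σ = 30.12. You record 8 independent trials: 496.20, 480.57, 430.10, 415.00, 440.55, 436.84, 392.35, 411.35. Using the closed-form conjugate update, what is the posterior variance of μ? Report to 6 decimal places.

110.660549

For Normal data with known variance σ², a Normal(μ₀, σ₀²) prior on μ is conjugate. Posterior precision = 1/σ₀² + n/σ²; posterior mean is the precision-weighted average of μ₀ and x̄.
σ₀² = 67.66² = 4577.8756, σ² = 30.12² = 907.2144; σ² + n·σ₀² = 907.2144 + 8·4577.8756 = 37530.2192.
Posterior precision = 1/σ₀² + n/σ² = 1/4577.8756 + 8/907.2144 = (σ² + n·σ₀²)/(σ₀²σ²) = 37530.2192/(4577.8756·907.2144); posterior variance σₙ² = σ₀²σ²/(σ² + n·σ₀²) = 4577.8756·907.2144/37530.2192 = 110.660549.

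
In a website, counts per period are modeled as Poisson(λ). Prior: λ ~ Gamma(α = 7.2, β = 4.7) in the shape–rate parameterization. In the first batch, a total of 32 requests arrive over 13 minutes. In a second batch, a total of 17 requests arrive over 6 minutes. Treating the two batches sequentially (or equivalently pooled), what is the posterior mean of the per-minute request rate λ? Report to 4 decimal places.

2.3713

With a Gamma(shape α, rate β) prior, the Poisson likelihood is conjugate: the posterior is Gamma(α + ΣXᵢ, β + n).
After batch 1: Gamma(α+S, β+n) = Gamma(7.2+32, 4.7+13) = Gamma(39.2, 17.7).
After batch 2: Gamma(α+S, β+n) = Gamma(39.2+17, 17.7+6) = Gamma(56.2, 23.7).
Posterior mean = α/β = 56.2/23.7 = 2.3713.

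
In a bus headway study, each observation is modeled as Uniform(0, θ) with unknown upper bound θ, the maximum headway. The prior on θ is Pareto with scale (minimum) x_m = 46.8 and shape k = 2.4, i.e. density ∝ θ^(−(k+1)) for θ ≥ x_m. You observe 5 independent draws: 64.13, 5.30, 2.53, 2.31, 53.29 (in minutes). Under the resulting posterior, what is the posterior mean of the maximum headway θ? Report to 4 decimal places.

74.1503

A Pareto(scale x_m, shape k) prior on the upper bound θ of Uniform(0, θ) is conjugate: posterior is Pareto(max(x_m, max xᵢ), k + n).
Sample maximum = 64.13; prior scale x_m = 46.8 → posterior scale = max = 64.13.
Posterior shape = 2.4 + 5 = 7.4.
E[θ|data] = k·x_m/(k−1) = 7.4·64.13/6.4 = 74.1503.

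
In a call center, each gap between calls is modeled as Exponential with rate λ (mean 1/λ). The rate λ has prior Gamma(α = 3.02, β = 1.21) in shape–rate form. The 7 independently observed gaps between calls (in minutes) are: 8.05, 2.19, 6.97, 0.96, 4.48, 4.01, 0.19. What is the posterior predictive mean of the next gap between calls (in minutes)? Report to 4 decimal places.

With a Gamma(shape α, rate β) prior on the exponential rate λ, the posterior after n observations with total T = Σxᵢ is Gamma(α+n, β+T).
Sum of observations T = 26.85 minutes; n = 7.
Posterior: Gamma(3.02+7, 1.21+26.85) = Gamma(10.02, 28.06).
The predictive distribution for the next observation is Lomax; its mean is β/(α−1) = 28.06/9.02 = 3.1109.

3.1109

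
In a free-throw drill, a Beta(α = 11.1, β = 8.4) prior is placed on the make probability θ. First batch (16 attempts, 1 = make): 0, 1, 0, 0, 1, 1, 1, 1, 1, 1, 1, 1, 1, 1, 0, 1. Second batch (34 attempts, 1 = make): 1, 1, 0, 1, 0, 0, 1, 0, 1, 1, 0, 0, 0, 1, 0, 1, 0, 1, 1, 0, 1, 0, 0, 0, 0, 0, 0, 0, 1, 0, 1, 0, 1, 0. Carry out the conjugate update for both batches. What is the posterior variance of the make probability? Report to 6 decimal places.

0.003530

The Beta prior is conjugate to a Binomial/Bernoulli likelihood; the update adds successes to α and failures to β.
After batch 1: Beta(11.1+12, 8.4+4) = Beta(23.1, 12.4).
After batch 2: Beta(23.1+14, 12.4+20) = Beta(37.1, 32.4).
Var = αβ/((α+β)²(α+β+1)) = 37.1·32.4/(69.5²·70.5) = 0.003530.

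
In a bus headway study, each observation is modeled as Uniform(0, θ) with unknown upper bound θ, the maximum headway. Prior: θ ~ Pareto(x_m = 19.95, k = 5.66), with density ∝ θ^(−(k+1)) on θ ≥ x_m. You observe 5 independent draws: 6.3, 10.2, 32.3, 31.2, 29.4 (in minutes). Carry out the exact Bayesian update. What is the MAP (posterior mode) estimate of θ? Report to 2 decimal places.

A Pareto(scale x_m, shape k) prior on the upper bound θ of Uniform(0, θ) is conjugate: posterior is Pareto(max(x_m, max xᵢ), k + n).
Sample maximum = 32.3; prior scale x_m = 19.95 → posterior scale = max = 32.30.
Posterior shape = 5.66 + 5 = 10.66.
The Pareto density is decreasing on [x_m, ∞), so the mode is x_m = 32.30.

32.30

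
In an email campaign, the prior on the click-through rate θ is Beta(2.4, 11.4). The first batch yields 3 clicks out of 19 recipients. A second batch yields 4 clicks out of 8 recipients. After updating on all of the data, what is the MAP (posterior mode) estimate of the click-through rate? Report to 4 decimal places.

0.2165

The Beta prior is conjugate to a Binomial/Bernoulli likelihood; the update adds successes to α and failures to β.
After batch 1: Beta(2.4+3, 11.4+16) = Beta(5.4, 27.4).
After batch 2: Beta(5.4+4, 27.4+4) = Beta(9.4, 31.4).
Mode of Beta(a,b) for a,b>1 is (a−1)/(a+b−2) = 8.4/38.8 = 0.2165.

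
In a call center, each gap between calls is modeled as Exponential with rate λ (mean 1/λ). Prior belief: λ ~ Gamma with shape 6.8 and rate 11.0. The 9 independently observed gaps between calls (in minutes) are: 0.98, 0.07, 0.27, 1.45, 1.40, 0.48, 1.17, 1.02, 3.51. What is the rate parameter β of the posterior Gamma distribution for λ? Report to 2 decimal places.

With a Gamma(shape α, rate β) prior on the exponential rate λ, the posterior after n observations with total T = Σxᵢ is Gamma(α+n, β+T).
Sum of observations T = 10.35 minutes; n = 9.
Posterior: Gamma(6.8+9, 11.0+10.35) = Gamma(15.8, 21.35).
Posterior β = 21.35.

21.35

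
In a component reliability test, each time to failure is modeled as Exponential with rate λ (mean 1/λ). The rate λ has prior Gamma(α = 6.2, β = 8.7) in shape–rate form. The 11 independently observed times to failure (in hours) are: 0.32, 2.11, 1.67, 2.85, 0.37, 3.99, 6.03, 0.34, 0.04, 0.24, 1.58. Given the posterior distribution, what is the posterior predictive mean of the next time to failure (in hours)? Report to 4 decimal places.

1.7432

With a Gamma(shape α, rate β) prior on the exponential rate λ, the posterior after n observations with total T = Σxᵢ is Gamma(α+n, β+T).
Sum of observations T = 19.54 hours; n = 11.
Posterior: Gamma(6.2+11, 8.7+19.54) = Gamma(17.2, 28.24).
The predictive distribution for the next observation is Lomax; its mean is β/(α−1) = 28.24/16.2 = 1.7432.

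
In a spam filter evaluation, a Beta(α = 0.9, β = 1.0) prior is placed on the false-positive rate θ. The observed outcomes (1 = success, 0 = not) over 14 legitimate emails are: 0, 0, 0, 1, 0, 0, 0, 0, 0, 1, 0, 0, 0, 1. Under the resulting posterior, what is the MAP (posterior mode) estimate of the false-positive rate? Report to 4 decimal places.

0.2086

The Beta prior is conjugate to a Binomial/Bernoulli likelihood; the update adds successes to α and failures to β.
Posterior: Beta(α+k, β+n−k) = Beta(0.9+3, 1.0+11) = Beta(3.9, 12.0).
Mode of Beta(a,b) for a,b>1 is (a−1)/(a+b−2) = 2.9/13.9 = 0.2086.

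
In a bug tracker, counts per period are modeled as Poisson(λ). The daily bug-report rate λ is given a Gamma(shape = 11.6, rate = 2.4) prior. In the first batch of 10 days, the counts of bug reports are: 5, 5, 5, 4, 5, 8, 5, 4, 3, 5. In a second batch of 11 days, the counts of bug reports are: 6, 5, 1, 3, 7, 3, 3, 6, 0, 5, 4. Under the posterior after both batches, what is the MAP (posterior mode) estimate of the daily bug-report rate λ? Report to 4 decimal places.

With a Gamma(shape α, rate β) prior, the Poisson likelihood is conjugate: the posterior is Gamma(α + ΣXᵢ, β + n).
Batch 1: sum of counts S = 49 over n = 10 days.
After batch 1: Gamma(α+S, β+n) = Gamma(11.6+49, 2.4+10) = Gamma(60.6, 12.4).
Batch 2: sum of counts S = 43 over n = 11 days.
After batch 2: Gamma(α+S, β+n) = Gamma(60.6+43, 12.4+11) = Gamma(103.6, 23.4).
Mode of Gamma(α,β) for α≥1 is (α−1)/β = 102.6/23.4 = 4.3846.

4.3846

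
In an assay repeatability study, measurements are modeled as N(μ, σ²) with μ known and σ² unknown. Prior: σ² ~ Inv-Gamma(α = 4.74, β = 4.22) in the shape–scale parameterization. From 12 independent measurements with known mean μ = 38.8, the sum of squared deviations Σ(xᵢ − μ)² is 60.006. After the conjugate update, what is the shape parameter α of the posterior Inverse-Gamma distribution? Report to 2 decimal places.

10.74

With known mean μ and an Inverse-Gamma(α, β) prior on σ², the Normal likelihood is conjugate: posterior is Inv-Gamma(α + n/2, β + Σ(xᵢ−μ)²/2).
Posterior: Inv-Gamma(4.74 + 12/2, 4.22 + 60.006/2) = Inv-Gamma(10.74, 34.2230).
Posterior α = 10.74.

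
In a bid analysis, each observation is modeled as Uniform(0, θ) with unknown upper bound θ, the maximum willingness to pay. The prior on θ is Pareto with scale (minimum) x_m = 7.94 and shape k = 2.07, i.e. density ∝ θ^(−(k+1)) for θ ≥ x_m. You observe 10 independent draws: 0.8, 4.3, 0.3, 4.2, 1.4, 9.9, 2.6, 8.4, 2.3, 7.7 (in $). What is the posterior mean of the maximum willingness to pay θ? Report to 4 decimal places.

10.7943

A Pareto(scale x_m, shape k) prior on the upper bound θ of Uniform(0, θ) is conjugate: posterior is Pareto(max(x_m, max xᵢ), k + n).
Sample maximum = 9.9; prior scale x_m = 7.94 → posterior scale = max = 9.90.
Posterior shape = 2.07 + 10 = 12.07.
E[θ|data] = k·x_m/(k−1) = 12.07·9.90/11.07 = 10.7943.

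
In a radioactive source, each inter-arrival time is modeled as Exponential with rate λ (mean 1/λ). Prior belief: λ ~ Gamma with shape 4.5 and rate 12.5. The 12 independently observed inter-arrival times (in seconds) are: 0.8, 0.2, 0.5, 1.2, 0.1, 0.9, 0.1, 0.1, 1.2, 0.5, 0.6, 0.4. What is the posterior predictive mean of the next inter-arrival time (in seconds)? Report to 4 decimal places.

1.2323

With a Gamma(shape α, rate β) prior on the exponential rate λ, the posterior after n observations with total T = Σxᵢ is Gamma(α+n, β+T).
Sum of observations T = 6.6 seconds; n = 12.
Posterior: Gamma(4.5+12, 12.5+6.6) = Gamma(16.5, 19.1).
The predictive distribution for the next observation is Lomax; its mean is β/(α−1) = 19.1/15.5 = 1.2323.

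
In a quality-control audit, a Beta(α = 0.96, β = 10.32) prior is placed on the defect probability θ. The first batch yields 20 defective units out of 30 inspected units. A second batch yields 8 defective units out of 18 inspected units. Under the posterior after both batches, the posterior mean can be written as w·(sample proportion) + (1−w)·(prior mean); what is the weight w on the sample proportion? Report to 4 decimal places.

0.8097

The Beta prior is conjugate to a Binomial/Bernoulli likelihood; the update adds successes to α and failures to β.
Total number of inspected units: n = 30 + 18 = 48.
Posterior mean = (α₀+k)/(α₀+β₀+n) = [n/(α₀+β₀+n)]·(k/n) + [(α₀+β₀)/(α₀+β₀+n)]·α₀/(α₀+β₀), so only n and the prior enter the weight.
The weight on the data is w = n/(α₀+β₀+n) = 48/(0.96+10.32+48) = 48/59.28 = 0.8097.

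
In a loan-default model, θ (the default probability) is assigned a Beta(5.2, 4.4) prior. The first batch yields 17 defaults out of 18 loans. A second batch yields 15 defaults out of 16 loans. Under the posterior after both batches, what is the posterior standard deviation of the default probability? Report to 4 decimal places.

0.0530

The Beta prior is conjugate to a Binomial/Bernoulli likelihood; the update adds successes to α and failures to β.
After batch 1: Beta(5.2+17, 4.4+1) = Beta(22.2, 5.4).
After batch 2: Beta(22.2+15, 5.4+1) = Beta(37.2, 6.4).
Var = αβ/((α+β)²(α+β+1)) = 37.2·6.4/(43.6²·44.6) = 0.00280812; SD = √0.00280812 = 0.0530.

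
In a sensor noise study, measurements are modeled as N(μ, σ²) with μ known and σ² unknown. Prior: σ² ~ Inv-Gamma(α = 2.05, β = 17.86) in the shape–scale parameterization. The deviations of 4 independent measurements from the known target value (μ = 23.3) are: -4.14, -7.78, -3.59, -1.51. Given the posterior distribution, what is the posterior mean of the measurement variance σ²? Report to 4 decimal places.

With known mean μ and an Inverse-Gamma(α, β) prior on σ², the Normal likelihood is conjugate: posterior is Inv-Gamma(α + n/2, β + Σ(xᵢ−μ)²/2).
Σ(xᵢ−μ)² = (-4.14)² + (-7.78)² + (-3.59)² + (-1.51)² = 92.8362.
Posterior: Inv-Gamma(2.05 + 4/2, 17.86 + 92.8362/2) = Inv-Gamma(4.05, 64.27810).
E[σ²|data] = β/(α−1) = 64.27810/3.05 = 21.0748.

21.0748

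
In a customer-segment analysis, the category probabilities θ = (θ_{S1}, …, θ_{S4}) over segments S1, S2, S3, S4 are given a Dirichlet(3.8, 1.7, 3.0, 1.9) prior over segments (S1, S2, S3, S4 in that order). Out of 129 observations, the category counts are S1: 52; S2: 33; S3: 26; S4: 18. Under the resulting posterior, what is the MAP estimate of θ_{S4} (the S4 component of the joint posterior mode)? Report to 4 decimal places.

0.1396

The Dirichlet prior is conjugate to the Multinomial likelihood: each posterior αⱼ = prior αⱼ + observed count nⱼ.
Posterior concentration: (55.8, 34.7, 29.0, 19.9), total = 139.4.
Joint mode component: (α_{S4}−1)/(Σα−K) = 18.9/135.4 = 0.1396.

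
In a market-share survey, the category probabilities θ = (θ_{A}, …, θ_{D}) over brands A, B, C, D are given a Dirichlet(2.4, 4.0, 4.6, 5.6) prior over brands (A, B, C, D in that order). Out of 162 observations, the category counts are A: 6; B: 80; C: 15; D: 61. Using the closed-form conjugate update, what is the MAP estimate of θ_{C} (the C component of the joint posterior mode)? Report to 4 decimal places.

0.1065

The Dirichlet prior is conjugate to the Multinomial likelihood: each posterior αⱼ = prior αⱼ + observed count nⱼ.
Posterior concentration: (8.4, 84.0, 19.6, 66.6), total = 178.6.
Joint mode component: (α_{C}−1)/(Σα−K) = 18.6/174.6 = 0.1065.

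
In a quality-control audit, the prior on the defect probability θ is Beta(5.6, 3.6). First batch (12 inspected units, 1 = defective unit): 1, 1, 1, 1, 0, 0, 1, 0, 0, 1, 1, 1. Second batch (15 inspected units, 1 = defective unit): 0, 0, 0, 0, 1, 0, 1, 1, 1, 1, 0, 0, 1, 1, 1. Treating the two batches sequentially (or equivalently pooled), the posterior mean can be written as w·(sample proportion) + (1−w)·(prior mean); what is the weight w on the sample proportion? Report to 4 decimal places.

0.7459

The Beta prior is conjugate to a Binomial/Bernoulli likelihood; the update adds successes to α and failures to β.
Total number of inspected units: n = 12 + 15 = 27.
Posterior mean = (α₀+k)/(α₀+β₀+n) = [n/(α₀+β₀+n)]·(k/n) + [(α₀+β₀)/(α₀+β₀+n)]·α₀/(α₀+β₀), so only n and the prior enter the weight.
The weight on the data is w = n/(α₀+β₀+n) = 27/(5.6+3.6+27) = 27/36.2 = 0.7459.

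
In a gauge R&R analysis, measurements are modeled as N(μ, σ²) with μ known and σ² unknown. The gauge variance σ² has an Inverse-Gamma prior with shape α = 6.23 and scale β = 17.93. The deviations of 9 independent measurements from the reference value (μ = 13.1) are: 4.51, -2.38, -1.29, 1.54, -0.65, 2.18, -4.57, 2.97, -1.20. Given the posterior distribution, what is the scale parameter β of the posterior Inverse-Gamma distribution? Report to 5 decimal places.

51.11045

With known mean μ and an Inverse-Gamma(α, β) prior on σ², the Normal likelihood is conjugate: posterior is Inv-Gamma(α + n/2, β + Σ(xᵢ−μ)²/2).
Σ(xᵢ−μ)² = (4.51)² + (-2.38)² + (-1.29)² + (1.54)² + (-0.65)² + (2.18)² + (-4.57)² + (2.97)² + (-1.20)² = 66.3609.
Posterior: Inv-Gamma(6.23 + 9/2, 17.93 + 66.3609/2) = Inv-Gamma(10.73, 51.11045).
Posterior β = 51.11045.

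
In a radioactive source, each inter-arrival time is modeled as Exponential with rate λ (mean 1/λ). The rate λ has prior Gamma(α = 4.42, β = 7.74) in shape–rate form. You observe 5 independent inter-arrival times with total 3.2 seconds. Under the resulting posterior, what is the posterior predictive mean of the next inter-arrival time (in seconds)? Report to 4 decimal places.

1.2993

With a Gamma(shape α, rate β) prior on the exponential rate λ, the posterior after n observations with total T = Σxᵢ is Gamma(α+n, β+T).
Posterior: Gamma(4.42+5, 7.74+3.2) = Gamma(9.42, 10.94).
The predictive distribution for the next observation is Lomax; its mean is β/(α−1) = 10.94/8.42 = 1.2993.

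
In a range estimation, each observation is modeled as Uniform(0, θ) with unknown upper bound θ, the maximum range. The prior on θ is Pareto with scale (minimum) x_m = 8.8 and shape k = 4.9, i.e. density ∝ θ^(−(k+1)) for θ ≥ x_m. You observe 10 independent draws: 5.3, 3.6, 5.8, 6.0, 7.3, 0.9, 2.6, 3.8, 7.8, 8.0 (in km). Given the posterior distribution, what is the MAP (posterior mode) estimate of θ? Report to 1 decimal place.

A Pareto(scale x_m, shape k) prior on the upper bound θ of Uniform(0, θ) is conjugate: posterior is Pareto(max(x_m, max xᵢ), k + n).
Sample maximum = 8.0; prior scale x_m = 8.8 → posterior scale = max = 8.8.
Posterior shape = 4.9 + 10 = 14.9.
The Pareto density is decreasing on [x_m, ∞), so the mode is x_m = 8.8.

8.8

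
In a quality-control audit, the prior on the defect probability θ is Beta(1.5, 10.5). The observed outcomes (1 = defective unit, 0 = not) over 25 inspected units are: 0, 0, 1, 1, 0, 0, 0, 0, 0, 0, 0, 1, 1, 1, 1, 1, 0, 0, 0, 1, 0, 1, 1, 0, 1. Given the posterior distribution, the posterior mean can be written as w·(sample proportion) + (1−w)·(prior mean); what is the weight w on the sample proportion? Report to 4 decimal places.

The Beta prior is conjugate to a Binomial/Bernoulli likelihood; the update adds successes to α and failures to β.
Posterior mean = (α₀+k)/(α₀+β₀+n) = [n/(α₀+β₀+n)]·(k/n) + [(α₀+β₀)/(α₀+β₀+n)]·α₀/(α₀+β₀), so only n and the prior enter the weight.
The weight on the data is w = n/(α₀+β₀+n) = 25/(1.5+10.5+25) = 25/37.0 = 0.6757.

0.6757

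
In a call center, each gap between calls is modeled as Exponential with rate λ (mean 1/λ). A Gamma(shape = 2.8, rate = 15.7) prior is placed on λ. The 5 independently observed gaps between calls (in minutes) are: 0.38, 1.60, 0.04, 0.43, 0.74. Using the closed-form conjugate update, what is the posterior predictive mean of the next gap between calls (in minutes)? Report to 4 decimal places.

2.7779

With a Gamma(shape α, rate β) prior on the exponential rate λ, the posterior after n observations with total T = Σxᵢ is Gamma(α+n, β+T).
Sum of observations T = 3.19 minutes; n = 5.
Posterior: Gamma(2.8+5, 15.7+3.19) = Gamma(7.8, 18.89).
The predictive distribution for the next observation is Lomax; its mean is β/(α−1) = 18.89/6.8 = 2.7779.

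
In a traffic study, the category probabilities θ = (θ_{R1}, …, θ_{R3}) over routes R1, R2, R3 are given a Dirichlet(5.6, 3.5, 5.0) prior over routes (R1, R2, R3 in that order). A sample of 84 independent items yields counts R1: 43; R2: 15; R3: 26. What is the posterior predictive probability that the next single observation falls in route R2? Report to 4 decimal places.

The Dirichlet prior is conjugate to the Multinomial likelihood: each posterior αⱼ = prior αⱼ + observed count nⱼ.
Posterior concentration: (48.6, 18.5, 31.0), total = 98.1.
P(next = R2 | data) = α_{R2}/Σα = 0.1886.

0.1886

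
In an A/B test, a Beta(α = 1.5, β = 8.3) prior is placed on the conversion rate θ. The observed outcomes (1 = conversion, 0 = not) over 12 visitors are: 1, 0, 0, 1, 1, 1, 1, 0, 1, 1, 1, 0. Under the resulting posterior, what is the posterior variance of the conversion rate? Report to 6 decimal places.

The Beta prior is conjugate to a Binomial/Bernoulli likelihood; the update adds successes to α and failures to β.
Posterior: Beta(α+k, β+n−k) = Beta(1.5+8, 8.3+4) = Beta(9.5, 12.3).
Var = αβ/((α+β)²(α+β+1)) = 9.5·12.3/(21.8²·22.8) = 0.010784.

0.010784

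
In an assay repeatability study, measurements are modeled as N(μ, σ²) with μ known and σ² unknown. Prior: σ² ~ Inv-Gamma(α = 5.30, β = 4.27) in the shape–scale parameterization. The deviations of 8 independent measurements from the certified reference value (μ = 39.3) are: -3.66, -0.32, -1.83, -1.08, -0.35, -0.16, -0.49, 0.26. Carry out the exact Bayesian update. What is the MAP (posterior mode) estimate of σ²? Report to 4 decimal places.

With known mean μ and an Inverse-Gamma(α, β) prior on σ², the Normal likelihood is conjugate: posterior is Inv-Gamma(α + n/2, β + Σ(xᵢ−μ)²/2).
Σ(xᵢ−μ)² = (-3.66)² + (-0.32)² + (-1.83)² + (-1.08)² + (-0.35)² + (-0.16)² + (-0.49)² + (0.26)² = 18.4691.
Posterior: Inv-Gamma(5.30 + 8/2, 4.27 + 18.4691/2) = Inv-Gamma(9.30, 13.50455).
Mode = β/(α+1) = 13.50455/10.30 = 1.3111.

1.3111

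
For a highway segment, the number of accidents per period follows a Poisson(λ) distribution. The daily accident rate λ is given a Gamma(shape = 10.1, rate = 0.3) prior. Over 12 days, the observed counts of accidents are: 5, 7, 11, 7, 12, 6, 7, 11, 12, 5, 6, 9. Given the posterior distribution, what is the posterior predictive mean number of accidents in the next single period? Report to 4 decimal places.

8.7886

With a Gamma(shape α, rate β) prior, the Poisson likelihood is conjugate: the posterior is Gamma(α + ΣXᵢ, β + n).
Sum of counts S = 98 over n = 12 days.
Posterior: Gamma(α+S, β+n) = Gamma(10.1+98, 0.3+12) = Gamma(108.1, 12.3).
The predictive distribution for one future period is NegBinom with mean α/β = 8.7886.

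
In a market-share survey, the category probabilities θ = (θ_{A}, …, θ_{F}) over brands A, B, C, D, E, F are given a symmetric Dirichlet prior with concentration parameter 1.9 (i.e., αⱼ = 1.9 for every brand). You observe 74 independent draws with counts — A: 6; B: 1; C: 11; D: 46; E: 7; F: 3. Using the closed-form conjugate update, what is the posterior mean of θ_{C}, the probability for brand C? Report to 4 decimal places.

The Dirichlet prior is conjugate to the Multinomial likelihood: each posterior αⱼ = prior αⱼ + observed count nⱼ.
Posterior concentration: (7.9, 2.9, 12.9, 47.9, 8.9, 4.9), total = 85.4.
E[θ_{C}|data] = α_{C}/Σα = 12.9/85.4 = 0.1511.

0.1511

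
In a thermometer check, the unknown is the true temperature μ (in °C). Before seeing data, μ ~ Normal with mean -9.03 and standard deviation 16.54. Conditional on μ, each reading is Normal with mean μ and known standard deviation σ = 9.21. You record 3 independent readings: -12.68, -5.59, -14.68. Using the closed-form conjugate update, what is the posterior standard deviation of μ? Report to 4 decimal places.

5.0622

For Normal data with known variance σ², a Normal(μ₀, σ₀²) prior on μ is conjugate. Posterior precision = 1/σ₀² + n/σ²; posterior mean is the precision-weighted average of μ₀ and x̄.
σ₀² = 16.54² = 273.5716, σ² = 9.21² = 84.8241; σ² + n·σ₀² = 84.8241 + 3·273.5716 = 905.5389.
Posterior precision = 1/σ₀² + n/σ² = 1/273.5716 + 3/84.8241 = (σ² + n·σ₀²)/(σ₀²σ²) = 905.5389/(273.5716·84.8241); posterior variance σₙ² = σ₀²σ²/(σ² + n·σ₀²) = 273.5716·84.8241/905.5389 = 25.626138.
Posterior SD = √σₙ² = √(273.5716·84.8241/905.5389) = 5.0622.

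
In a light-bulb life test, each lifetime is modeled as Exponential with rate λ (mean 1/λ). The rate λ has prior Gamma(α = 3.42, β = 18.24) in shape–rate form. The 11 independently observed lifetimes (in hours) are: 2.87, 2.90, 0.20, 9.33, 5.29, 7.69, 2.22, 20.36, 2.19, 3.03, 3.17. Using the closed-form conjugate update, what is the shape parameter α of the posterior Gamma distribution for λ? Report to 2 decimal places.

With a Gamma(shape α, rate β) prior on the exponential rate λ, the posterior after n observations with total T = Σxᵢ is Gamma(α+n, β+T).
Sum of observations T = 59.25 hours; n = 11.
Posterior: Gamma(3.42+11, 18.24+59.25) = Gamma(14.42, 77.49).
Posterior α = 14.42.

14.42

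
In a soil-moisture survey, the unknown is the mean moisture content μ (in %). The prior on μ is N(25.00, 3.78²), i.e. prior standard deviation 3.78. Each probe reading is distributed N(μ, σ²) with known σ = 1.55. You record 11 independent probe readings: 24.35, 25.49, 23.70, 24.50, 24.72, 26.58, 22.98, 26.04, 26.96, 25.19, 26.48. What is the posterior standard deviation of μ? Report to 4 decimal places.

0.4638

For Normal data with known variance σ², a Normal(μ₀, σ₀²) prior on μ is conjugate. Posterior precision = 1/σ₀² + n/σ²; posterior mean is the precision-weighted average of μ₀ and x̄.
σ₀² = 3.78² = 14.2884, σ² = 1.55² = 2.4025; σ² + n·σ₀² = 2.4025 + 11·14.2884 = 159.5749.
Posterior precision = 1/σ₀² + n/σ² = 1/14.2884 + 11/2.4025 = (σ² + n·σ₀²)/(σ₀²σ²) = 159.5749/(14.2884·2.4025); posterior variance σₙ² = σ₀²σ²/(σ² + n·σ₀²) = 14.2884·2.4025/159.5749 = 0.215121.
Posterior SD = √σₙ² = √(14.2884·2.4025/159.5749) = 0.4638.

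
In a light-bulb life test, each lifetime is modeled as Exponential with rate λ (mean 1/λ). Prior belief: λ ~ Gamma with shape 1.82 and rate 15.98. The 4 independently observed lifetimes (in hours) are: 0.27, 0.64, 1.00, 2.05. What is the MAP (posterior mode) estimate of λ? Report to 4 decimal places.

0.2417

With a Gamma(shape α, rate β) prior on the exponential rate λ, the posterior after n observations with total T = Σxᵢ is Gamma(α+n, β+T).
Sum of observations T = 3.96 hours; n = 4.
Posterior: Gamma(1.82+4, 15.98+3.96) = Gamma(5.82, 19.94).
Mode = (α−1)/β = 0.2417.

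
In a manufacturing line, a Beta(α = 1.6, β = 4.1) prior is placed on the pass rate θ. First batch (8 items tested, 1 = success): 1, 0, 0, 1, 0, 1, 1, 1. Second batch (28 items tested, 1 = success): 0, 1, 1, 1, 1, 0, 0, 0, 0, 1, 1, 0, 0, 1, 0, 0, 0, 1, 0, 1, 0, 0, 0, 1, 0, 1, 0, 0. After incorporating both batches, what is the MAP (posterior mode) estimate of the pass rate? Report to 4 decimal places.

0.4181

The Beta prior is conjugate to a Binomial/Bernoulli likelihood; the update adds successes to α and failures to β.
After batch 1: Beta(1.6+5, 4.1+3) = Beta(6.6, 7.1).
After batch 2: Beta(6.6+11, 7.1+17) = Beta(17.6, 24.1).
Mode of Beta(a,b) for a,b>1 is (a−1)/(a+b−2) = 16.6/39.7 = 0.4181.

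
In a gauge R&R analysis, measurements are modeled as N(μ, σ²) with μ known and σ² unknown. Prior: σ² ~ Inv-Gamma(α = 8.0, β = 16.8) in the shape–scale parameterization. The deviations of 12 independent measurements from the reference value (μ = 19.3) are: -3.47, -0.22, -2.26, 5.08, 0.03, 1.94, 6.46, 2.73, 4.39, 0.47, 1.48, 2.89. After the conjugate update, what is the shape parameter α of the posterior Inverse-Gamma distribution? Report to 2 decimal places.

14.00

With known mean μ and an Inverse-Gamma(α, β) prior on σ², the Normal likelihood is conjugate: posterior is Inv-Gamma(α + n/2, β + Σ(xᵢ−μ)²/2).
Σ(xᵢ−μ)² = (-3.47)² + (-0.22)² + (-2.26)² + (5.08)² + (0.03)² + (1.94)² + (6.46)² + (2.73)² + (4.39)² + (0.47)² + (1.48)² + (2.89)² = 125.9878.
Posterior: Inv-Gamma(8.0 + 12/2, 16.8 + 125.9878/2) = Inv-Gamma(14.00, 79.79390).
Posterior α = 14.00.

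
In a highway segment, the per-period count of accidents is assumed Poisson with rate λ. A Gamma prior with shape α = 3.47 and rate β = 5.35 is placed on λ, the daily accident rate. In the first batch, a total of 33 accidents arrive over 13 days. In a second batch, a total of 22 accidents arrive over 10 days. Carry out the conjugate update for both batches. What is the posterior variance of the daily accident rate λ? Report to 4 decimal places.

With a Gamma(shape α, rate β) prior, the Poisson likelihood is conjugate: the posterior is Gamma(α + ΣXᵢ, β + n).
After batch 1: Gamma(α+S, β+n) = Gamma(3.47+33, 5.35+13) = Gamma(36.47, 18.35).
After batch 2: Gamma(α+S, β+n) = Gamma(36.47+22, 18.35+10) = Gamma(58.47, 28.35).
Var = α/β² = 58.47/28.35² = 0.0727.

0.0727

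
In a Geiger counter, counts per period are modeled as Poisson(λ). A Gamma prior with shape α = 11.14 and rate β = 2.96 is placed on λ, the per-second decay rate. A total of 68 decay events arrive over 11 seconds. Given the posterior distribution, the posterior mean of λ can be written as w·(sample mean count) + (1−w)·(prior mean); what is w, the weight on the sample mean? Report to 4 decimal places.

With a Gamma(shape α, rate β) prior, the Poisson likelihood is conjugate: the posterior is Gamma(α + ΣXᵢ, β + n).
Posterior mean = (α₀+S)/(β₀+n) = [n/(β₀+n)]·(S/n) + [β₀/(β₀+n)]·(α₀/β₀), so only n and β₀ enter the weight.
Weight on data w = n/(β₀+n) = 11/(2.96+11) = 11/13.96 = 0.7880.

0.7880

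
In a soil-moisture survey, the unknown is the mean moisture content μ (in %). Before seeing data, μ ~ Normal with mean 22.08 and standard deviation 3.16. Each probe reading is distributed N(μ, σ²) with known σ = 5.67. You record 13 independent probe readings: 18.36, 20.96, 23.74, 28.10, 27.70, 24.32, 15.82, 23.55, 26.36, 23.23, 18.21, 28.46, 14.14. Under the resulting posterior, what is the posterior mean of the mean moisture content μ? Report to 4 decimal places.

For Normal data with known variance σ², a Normal(μ₀, σ₀²) prior on μ is conjugate. Posterior precision = 1/σ₀² + n/σ²; posterior mean is the precision-weighted average of μ₀ and x̄.
Σxᵢ = 18.36 + 20.96 + 23.74 + 28.10 + 27.70 + 24.32 + 15.82 + 23.55 + 26.36 + 23.23 + 18.21 + 28.46 + 14.14 = 292.95, so n·x̄ = 292.95.
σ₀² = 3.16² = 9.9856, σ² = 5.67² = 32.1489; σ² + n·σ₀² = 32.1489 + 13·9.9856 = 161.9617.
Posterior mean = (μ₀/σ₀² + n·x̄/σ²)/(1/σ₀² + n/σ²) = (σ²·μ₀ + σ₀²·n·x̄)/(σ² + n·σ₀²) = (32.1489·22.08 + 9.9856·292.95)/161.9617 = 3635.129232/161.9617 = 22.4444.

22.4444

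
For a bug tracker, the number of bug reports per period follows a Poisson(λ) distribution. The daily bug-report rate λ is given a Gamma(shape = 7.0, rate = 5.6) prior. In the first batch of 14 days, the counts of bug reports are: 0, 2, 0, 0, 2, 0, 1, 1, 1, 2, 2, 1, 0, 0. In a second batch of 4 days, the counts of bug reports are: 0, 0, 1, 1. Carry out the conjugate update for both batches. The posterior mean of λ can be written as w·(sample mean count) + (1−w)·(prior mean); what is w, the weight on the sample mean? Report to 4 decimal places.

0.7627

With a Gamma(shape α, rate β) prior, the Poisson likelihood is conjugate: the posterior is Gamma(α + ΣXᵢ, β + n).
Total number of days: n = 14 + 4 = 18.
Posterior mean = (α₀+S)/(β₀+n) = [n/(β₀+n)]·(S/n) + [β₀/(β₀+n)]·(α₀/β₀), so only n and β₀ enter the weight.
Weight on data w = n/(β₀+n) = 18/(5.6+18) = 18/23.6 = 0.7627.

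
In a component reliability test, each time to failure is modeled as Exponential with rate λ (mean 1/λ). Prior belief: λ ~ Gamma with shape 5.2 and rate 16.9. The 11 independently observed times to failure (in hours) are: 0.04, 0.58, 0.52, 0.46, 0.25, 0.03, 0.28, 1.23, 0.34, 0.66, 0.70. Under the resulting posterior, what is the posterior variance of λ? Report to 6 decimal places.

0.033502

With a Gamma(shape α, rate β) prior on the exponential rate λ, the posterior after n observations with total T = Σxᵢ is Gamma(α+n, β+T).
Sum of observations T = 5.09 hours; n = 11.
Posterior: Gamma(5.2+11, 16.9+5.09) = Gamma(16.2, 21.99).
Var = α/β² = 0.033502.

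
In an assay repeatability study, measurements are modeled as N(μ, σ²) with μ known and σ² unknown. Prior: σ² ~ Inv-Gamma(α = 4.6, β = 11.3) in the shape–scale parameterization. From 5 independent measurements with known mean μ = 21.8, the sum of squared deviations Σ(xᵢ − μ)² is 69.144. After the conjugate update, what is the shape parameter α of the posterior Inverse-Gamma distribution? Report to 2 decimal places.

With known mean μ and an Inverse-Gamma(α, β) prior on σ², the Normal likelihood is conjugate: posterior is Inv-Gamma(α + n/2, β + Σ(xᵢ−μ)²/2).
Posterior: Inv-Gamma(4.6 + 5/2, 11.3 + 69.144/2) = Inv-Gamma(7.10, 45.8720).
Posterior α = 7.10.

7.10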